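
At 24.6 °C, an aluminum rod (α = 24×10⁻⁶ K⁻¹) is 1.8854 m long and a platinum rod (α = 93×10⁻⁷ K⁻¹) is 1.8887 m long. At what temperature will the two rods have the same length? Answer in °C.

T = 143.8 °C

Equal length when α₁L₁ΔT − α₂L₂ΔT = L₂ − L₁ = 3.30×10⁻³ m
α₁L₁ = 4.52496×10⁻⁵, α₂L₂ = 1.756491×10⁻⁵ → Δ(αL) = 2.768469×10⁻⁵ m/K
ΔT = 3.30×10⁻³ / 2.768469×10⁻⁵ = 119.199 K, so T = 24.6 + 119.199 = 143.799 °C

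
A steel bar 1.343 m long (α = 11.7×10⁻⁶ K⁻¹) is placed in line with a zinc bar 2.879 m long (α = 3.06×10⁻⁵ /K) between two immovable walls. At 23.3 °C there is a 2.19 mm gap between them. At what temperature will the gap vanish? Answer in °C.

Gap closes when ΔL₁ + ΔL₂ = 2.19 mm = 2.19×10⁻³ m
(α₁L₁ + α₂L₂)ΔT = g
α₁L₁ + α₂L₂ = 11.7×10⁻⁶×1.343 + 3.06×10⁻⁵×2.879 = 1.038105×10⁻⁴ m/K
ΔT = 2.19×10⁻³ / 1.038105×10⁻⁴ = 21.096 K
T = 23.3 + 21.096 = 44.396 °C

T = 44.4 °C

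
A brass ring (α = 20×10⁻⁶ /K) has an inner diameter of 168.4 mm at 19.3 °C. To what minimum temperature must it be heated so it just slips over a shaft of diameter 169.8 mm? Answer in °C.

T = 435 °C

Required Δd = 169.8 − 168.4 = 1.4 mm
Δd = αd₀ΔT ⇒ ΔT = Δd/(αd₀) = 1.4 / (20×10⁻⁶ × 168.4) = 415.68 K
T_min = 19.3 + 415.68 = 434.98 °C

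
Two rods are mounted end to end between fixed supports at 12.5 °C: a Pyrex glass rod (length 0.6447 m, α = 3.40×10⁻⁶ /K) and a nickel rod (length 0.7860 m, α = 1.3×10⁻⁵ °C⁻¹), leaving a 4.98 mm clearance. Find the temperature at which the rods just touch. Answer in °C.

T = 414 °C

α₁L₁ = 2.19198×10⁻⁶ m/K, α₂L₂ = 1.0218×10⁻⁵ m/K → total 1.240998×10⁻⁵ m/K
ΔT = g/(α₁L₁+α₂L₂) = 4.98×10⁻³ / 1.240998×10⁻⁵ = 401.29 K
T = 12.5 + 401.29 = 413.79 °C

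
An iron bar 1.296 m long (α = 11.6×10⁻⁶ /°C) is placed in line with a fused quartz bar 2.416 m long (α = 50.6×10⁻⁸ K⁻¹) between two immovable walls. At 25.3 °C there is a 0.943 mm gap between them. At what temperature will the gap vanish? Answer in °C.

T = 83.3 °C

α₁L₁ = 1.50336×10⁻⁵ m/K, α₂L₂ = 1.222496×10⁻⁶ m/K → total 1.6256096×10⁻⁵ m/K
ΔT = g/(α₁L₁+α₂L₂) = 9.43×10⁻⁴ / 1.6256096×10⁻⁵ = 58.009 K
T = 25.3 + 58.009 = 83.309 °C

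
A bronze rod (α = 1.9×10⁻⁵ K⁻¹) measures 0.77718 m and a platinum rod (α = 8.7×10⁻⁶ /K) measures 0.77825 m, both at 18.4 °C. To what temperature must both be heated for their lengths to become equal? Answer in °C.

T = 152.2 °C

Equal length when α₁L₁ΔT − α₂L₂ΔT = L₂ − L₁ = 1.07×10⁻³ m
α₁L₁ = 1.476642×10⁻⁵, α₂L₂ = 6.770775×10⁻⁶ → Δ(αL) = 7.995645×10⁻⁶ m/K
ΔT = 1.07×10⁻³ / 7.995645×10⁻⁶ = 133.823 K, so T = 18.4 + 133.823 = 152.223 °C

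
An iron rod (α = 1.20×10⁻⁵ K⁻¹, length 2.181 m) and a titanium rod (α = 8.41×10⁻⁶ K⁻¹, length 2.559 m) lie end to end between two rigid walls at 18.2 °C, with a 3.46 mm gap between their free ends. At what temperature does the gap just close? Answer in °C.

T = 90.7 °C

Gap closes when ΔL₁ + ΔL₂ = 3.46 mm = 3.46×10⁻³ m
(α₁L₁ + α₂L₂)ΔT = g
α₁L₁ + α₂L₂ = 1.20×10⁻⁵×2.181 + 8.41×10⁻⁶×2.559 = 4.769319×10⁻⁵ m/K
ΔT = 3.46×10⁻³ / 4.769319×10⁻⁵ = 72.547 K
T = 18.2 + 72.547 = 90.747 °C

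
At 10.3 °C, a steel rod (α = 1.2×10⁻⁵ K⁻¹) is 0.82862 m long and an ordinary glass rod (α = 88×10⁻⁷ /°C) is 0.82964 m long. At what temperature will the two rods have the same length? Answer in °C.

T = 396.3 °C

Equal length when α₁L₁ΔT − α₂L₂ΔT = L₂ − L₁ = 1.02×10⁻³ m
α₁L₁ = 9.94344×10⁻⁶, α₂L₂ = 7.300832×10⁻⁶ → Δ(αL) = 2.642608×10⁻⁶ m/K
ΔT = 1.02×10⁻³ / 2.642608×10⁻⁶ = 385.982 K, so T = 10.3 + 385.982 = 396.282 °C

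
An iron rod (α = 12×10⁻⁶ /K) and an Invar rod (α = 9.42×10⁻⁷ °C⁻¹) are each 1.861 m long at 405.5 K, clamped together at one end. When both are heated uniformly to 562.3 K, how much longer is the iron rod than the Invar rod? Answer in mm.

ΔT = 156.8 K
iron: ΔL = 12×10⁻⁶ × 1.861 m × 156.8 = 3.5017×10⁻³ m = 3.5017 mm
Invar: ΔL = 9.42×10⁻⁷ × 1.861 m × 156.8 = 2.7488×10⁻⁴ m = 0.27488 mm
difference = 3.5017 − 0.27488 = 3.22682 mm

3.23 mm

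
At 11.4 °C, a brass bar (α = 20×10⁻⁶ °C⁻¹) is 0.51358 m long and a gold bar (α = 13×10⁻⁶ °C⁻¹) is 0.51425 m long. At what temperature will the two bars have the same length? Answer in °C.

T = 198.2 °C

Equal length when α₁L₁ΔT − α₂L₂ΔT = L₂ − L₁ = 6.70×10⁻⁴ m
α₁L₁ = 1.02716×10⁻⁵, α₂L₂ = 6.68525×10⁻⁶ → Δ(αL) = 3.58635×10⁻⁶ m/K
ΔT = 6.70×10⁻⁴ / 3.58635×10⁻⁶ = 186.819 K, so T = 11.4 + 186.819 = 198.219 °C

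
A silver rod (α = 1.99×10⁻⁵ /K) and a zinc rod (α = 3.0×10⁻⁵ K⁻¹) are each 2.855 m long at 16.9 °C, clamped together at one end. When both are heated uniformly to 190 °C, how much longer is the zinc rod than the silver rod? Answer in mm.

4.99 mm

ΔT = 173.1 K
silver: ΔL = 1.99×10⁻⁵ × 2.855 m × 173.1 = 9.8346×10⁻³ m = 9.8346 mm
zinc: ΔL = 3.0×10⁻⁵ × 2.855 m × 173.1 = 1.4826×10⁻² m = 14.826 mm
difference = 14.826 − 9.8346 = 4.9914 mm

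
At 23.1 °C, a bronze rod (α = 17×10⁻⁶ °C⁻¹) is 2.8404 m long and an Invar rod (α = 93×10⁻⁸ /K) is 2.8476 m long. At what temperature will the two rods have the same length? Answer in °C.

T = 180.9 °C

L₁(1 + α₁ΔT) = L₂(1 + α₂ΔT) ⇒ ΔT = (L₂ − L₁)/(α₁L₁ − α₂L₂)
L₂ − L₁ = 2.8476 − 2.8404 = 7.20×10⁻³ m
α₁L₁ − α₂L₂ = 17×10⁻⁶×2.8404 − 93×10⁻⁸×2.8476 = 4.5638532×10⁻⁵ m/K
ΔT = 7.20×10⁻³ / 4.5638532×10⁻⁵ = 157.761 K
T = 23.1 + 157.761 = 180.861 °C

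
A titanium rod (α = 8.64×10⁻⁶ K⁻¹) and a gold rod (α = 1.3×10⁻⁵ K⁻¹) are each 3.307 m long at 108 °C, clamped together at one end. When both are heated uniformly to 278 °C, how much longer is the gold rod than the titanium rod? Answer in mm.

ΔT = 170 K
titanium: ΔL = 8.64×10⁻⁶ × 3.307 m × 170 = 4.8573×10⁻³ m = 4.8573 mm
gold: ΔL = 1.3×10⁻⁵ × 3.307 m × 170 = 7.3085×10⁻³ m = 7.3085 mm
difference = 7.3085 − 4.8573 = 2.4512 mm

2.45 mm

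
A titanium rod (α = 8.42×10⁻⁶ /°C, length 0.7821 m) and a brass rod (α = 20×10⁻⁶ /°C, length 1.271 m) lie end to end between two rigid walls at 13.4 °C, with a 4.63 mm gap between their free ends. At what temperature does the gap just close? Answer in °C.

T = 158 °C

Gap closes when ΔL₁ + ΔL₂ = 4.63 mm = 4.63×10⁻³ m
(α₁L₁ + α₂L₂)ΔT = g
α₁L₁ + α₂L₂ = 8.42×10⁻⁶×0.7821 + 20×10⁻⁶×1.271 = 3.2005282×10⁻⁵ m/K
ΔT = 4.63×10⁻³ / 3.2005282×10⁻⁵ = 144.66 K
T = 13.4 + 144.66 = 158.06 °C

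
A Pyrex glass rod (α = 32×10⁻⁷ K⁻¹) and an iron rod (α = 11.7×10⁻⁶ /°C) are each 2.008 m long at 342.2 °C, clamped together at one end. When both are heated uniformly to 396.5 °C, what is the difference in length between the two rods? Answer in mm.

0.927 mm

ΔT = 54.3 K
Pyrex glass: ΔL = 32×10⁻⁷ × 2.008 m × 54.3 = 3.4891×10⁻⁴ m = 0.34891 mm
iron: ΔL = 11.7×10⁻⁶ × 2.008 m × 54.3 = 1.2757×10⁻³ m = 1.2757 mm
difference = 1.2757 − 0.34891 = 0.92679 mm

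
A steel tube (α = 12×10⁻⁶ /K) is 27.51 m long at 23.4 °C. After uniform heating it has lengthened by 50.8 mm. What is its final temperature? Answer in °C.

ΔL = αL₀ΔT ⇒ ΔT = ΔL / (αL₀)
ΔT = 50.8×10⁻³ m / (12×10⁻⁶ × 27.51 m) = 153.88 K
T = 23.4 + 153.88 = 177.28 °C

T = 177 °C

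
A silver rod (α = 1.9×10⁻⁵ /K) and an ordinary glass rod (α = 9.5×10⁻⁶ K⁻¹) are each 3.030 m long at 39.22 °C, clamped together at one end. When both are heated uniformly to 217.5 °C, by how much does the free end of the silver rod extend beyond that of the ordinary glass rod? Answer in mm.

5.13 mm

ΔT = 178.28 K
silver: ΔL = 1.9×10⁻⁵ × 3.030 m × 178.28 = 1.0264×10⁻² m = 10.264 mm
ordinary glass: ΔL = 9.5×10⁻⁶ × 3.030 m × 178.28 = 5.1318×10⁻³ m = 5.1318 mm
difference = 10.264 − 5.1318 = 5.1322 mm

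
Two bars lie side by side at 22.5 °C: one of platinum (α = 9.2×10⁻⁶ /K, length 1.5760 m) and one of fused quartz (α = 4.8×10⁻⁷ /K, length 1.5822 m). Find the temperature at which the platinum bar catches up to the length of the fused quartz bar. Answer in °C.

L₁(1 + α₁ΔT) = L₂(1 + α₂ΔT) ⇒ ΔT = (L₂ − L₁)/(α₁L₁ − α₂L₂)
L₂ − L₁ = 1.5822 − 1.5760 = 6.20×10⁻³ m
α₁L₁ − α₂L₂ = 9.2×10⁻⁶×1.5760 − 4.8×10⁻⁷×1.5822 = 1.3739744×10⁻⁵ m/K
ΔT = 6.20×10⁻³ / 1.3739744×10⁻⁵ = 451.246 K
T = 22.5 + 451.246 = 473.746 °C

T = 473.7 °C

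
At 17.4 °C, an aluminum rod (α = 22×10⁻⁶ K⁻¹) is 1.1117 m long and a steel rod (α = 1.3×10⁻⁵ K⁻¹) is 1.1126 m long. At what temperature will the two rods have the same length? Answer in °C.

Equal length when α₁L₁ΔT − α₂L₂ΔT = L₂ − L₁ = 9.00×10⁻⁴ m
α₁L₁ = 2.44574×10⁻⁵, α₂L₂ = 1.44638×10⁻⁵ → Δ(αL) = 9.9936×10⁻⁶ m/K
ΔT = 9.00×10⁻⁴ / 9.9936×10⁻⁶ = 90.058 K, so T = 17.4 + 90.058 = 107.458 °C

T = 107.5 °C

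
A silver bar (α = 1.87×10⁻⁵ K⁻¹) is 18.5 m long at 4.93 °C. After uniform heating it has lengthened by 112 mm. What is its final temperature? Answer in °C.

T = 329 °C

ΔL = αL₀ΔT ⇒ ΔT = ΔL / (αL₀)
ΔT = 112×10⁻³ m / (1.87×10⁻⁵ × 18.5 m) = 323.75 K
T = 4.93 + 323.75 = 328.68 °C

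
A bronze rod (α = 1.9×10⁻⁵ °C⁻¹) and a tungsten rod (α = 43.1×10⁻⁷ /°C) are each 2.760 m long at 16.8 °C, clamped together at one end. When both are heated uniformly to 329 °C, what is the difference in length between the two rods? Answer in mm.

ΔT = 312.2 K
bronze: ΔL = 1.9×10⁻⁵ × 2.760 m × 312.2 = 1.6372×10⁻² m = 16.372 mm
tungsten: ΔL = 43.1×10⁻⁷ × 2.760 m × 312.2 = 3.7138×10⁻³ m = 3.7138 mm
difference = 16.372 − 3.7138 = 12.6582 mm

12.7 mm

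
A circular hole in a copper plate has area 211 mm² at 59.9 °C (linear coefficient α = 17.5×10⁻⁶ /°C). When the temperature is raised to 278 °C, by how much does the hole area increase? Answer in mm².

Area coefficient ≈ 2α; |ΔT| = 218.1 K
ΔA = 2αA₀ΔT = 2(17.5×10⁻⁶)(211)(218.1) = 1.61 mm²

ΔA = 1.61 mm²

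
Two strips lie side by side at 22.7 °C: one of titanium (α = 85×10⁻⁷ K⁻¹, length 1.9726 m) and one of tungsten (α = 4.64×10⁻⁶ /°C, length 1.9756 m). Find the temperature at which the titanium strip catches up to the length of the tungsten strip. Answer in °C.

T = 417.4 °C

Equal length when α₁L₁ΔT − α₂L₂ΔT = L₂ − L₁ = 3.00×10⁻³ m
α₁L₁ = 1.67671×10⁻⁵, α₂L₂ = 9.166784×10⁻⁶ → Δ(αL) = 7.600316×10⁻⁶ m/K
ΔT = 3.00×10⁻³ / 7.600316×10⁻⁶ = 394.720 K, so T = 22.7 + 394.720 = 417.420 °C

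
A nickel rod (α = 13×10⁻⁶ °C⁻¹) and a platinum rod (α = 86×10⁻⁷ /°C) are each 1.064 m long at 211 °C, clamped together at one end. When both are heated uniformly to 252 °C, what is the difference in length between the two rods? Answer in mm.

0.192 mm

ΔT = 41 K
nickel: ΔL = 13×10⁻⁶ × 1.064 m × 41 = 5.6711×10⁻⁴ m = 0.56711 mm
platinum: ΔL = 86×10⁻⁷ × 1.064 m × 41 = 3.7517×10⁻⁴ m = 0.37517 mm
difference = 0.56711 − 0.37517 = 0.19194 mm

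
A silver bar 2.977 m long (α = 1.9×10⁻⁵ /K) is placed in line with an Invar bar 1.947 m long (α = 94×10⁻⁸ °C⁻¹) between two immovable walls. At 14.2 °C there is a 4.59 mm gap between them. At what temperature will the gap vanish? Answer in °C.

Gap closes when ΔL₁ + ΔL₂ = 4.59 mm = 4.59×10⁻³ m
(α₁L₁ + α₂L₂)ΔT = g
α₁L₁ + α₂L₂ = 1.9×10⁻⁵×2.977 + 94×10⁻⁸×1.947 = 5.839318×10⁻⁵ m/K
ΔT = 4.59×10⁻³ / 5.839318×10⁻⁵ = 78.605 K
T = 14.2 + 78.605 = 92.805 °C

T = 92.8 °C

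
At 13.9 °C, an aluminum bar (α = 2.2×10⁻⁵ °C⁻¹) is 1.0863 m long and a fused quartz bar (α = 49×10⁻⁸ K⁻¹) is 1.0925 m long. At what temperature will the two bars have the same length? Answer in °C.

L₁(1 + α₁ΔT) = L₂(1 + α₂ΔT) ⇒ ΔT = (L₂ − L₁)/(α₁L₁ − α₂L₂)
L₂ − L₁ = 1.0925 − 1.0863 = 6.20×10⁻³ m
α₁L₁ − α₂L₂ = 2.2×10⁻⁵×1.0863 − 49×10⁻⁸×1.0925 = 2.3363275×10⁻⁵ m/K
ΔT = 6.20×10⁻³ / 2.3363275×10⁻⁵ = 265.374 K
T = 13.9 + 265.374 = 279.274 °C

T = 279.3 °C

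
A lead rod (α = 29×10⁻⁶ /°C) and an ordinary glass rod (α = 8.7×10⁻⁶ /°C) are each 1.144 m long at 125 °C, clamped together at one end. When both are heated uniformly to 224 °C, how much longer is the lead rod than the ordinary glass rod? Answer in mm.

ΔT = 99 K
lead: ΔL = 29×10⁻⁶ × 1.144 m × 99 = 3.2844×10⁻³ m = 3.2844 mm
ordinary glass: ΔL = 8.7×10⁻⁶ × 1.144 m × 99 = 9.8533×10⁻⁴ m = 0.98533 mm
difference = 3.2844 − 0.98533 = 2.29907 mm

2.30 mm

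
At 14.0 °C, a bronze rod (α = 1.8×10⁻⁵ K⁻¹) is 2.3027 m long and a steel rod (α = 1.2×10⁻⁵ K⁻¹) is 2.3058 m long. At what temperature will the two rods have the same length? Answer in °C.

T = 239.0 °C

Equal length when α₁L₁ΔT − α₂L₂ΔT = L₂ − L₁ = 3.10×10⁻³ m
α₁L₁ = 4.14486×10⁻⁵, α₂L₂ = 2.76696×10⁻⁵ → Δ(αL) = 1.3779×10⁻⁵ m/K
ΔT = 3.10×10⁻³ / 1.3779×10⁻⁵ = 224.980 K, so T = 14.0 + 224.980 = 238.980 °C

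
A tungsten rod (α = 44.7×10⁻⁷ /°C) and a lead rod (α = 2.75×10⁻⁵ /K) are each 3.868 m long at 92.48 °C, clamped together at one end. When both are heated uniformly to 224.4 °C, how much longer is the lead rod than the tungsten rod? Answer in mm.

ΔT = 131.92 K
tungsten: ΔL = 44.7×10⁻⁷ × 3.868 m × 131.92 = 2.2809×10⁻³ m = 2.2809 mm
lead: ΔL = 2.75×10⁻⁵ × 3.868 m × 131.92 = 1.4032×10⁻² m = 14.032 mm
difference = 14.032 − 2.2809 = 11.7511 mm

11.8 mm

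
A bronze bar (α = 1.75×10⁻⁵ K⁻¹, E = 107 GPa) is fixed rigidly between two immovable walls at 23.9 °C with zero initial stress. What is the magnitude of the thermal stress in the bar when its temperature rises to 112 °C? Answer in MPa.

Fully constrained: the free strain ε = αΔT is blocked, so σ = Eε = EαΔT.
|ΔT| = 88.1 K
σ = 107×10⁹ × 1.75×10⁻⁵ × 88.1 = 1.65×10⁸ Pa

σ = 165 MPa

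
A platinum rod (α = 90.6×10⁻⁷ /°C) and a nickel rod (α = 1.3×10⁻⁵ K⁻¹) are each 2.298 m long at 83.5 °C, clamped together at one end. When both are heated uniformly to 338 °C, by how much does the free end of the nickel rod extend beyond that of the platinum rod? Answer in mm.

2.30 mm

ΔT = 254.5 K
platinum: ΔL = 90.6×10⁻⁷ × 2.298 m × 254.5 = 5.2987×10⁻³ m = 5.2987 mm
nickel: ΔL = 1.3×10⁻⁵ × 2.298 m × 254.5 = 7.6029×10⁻³ m = 7.6029 mm
difference = 7.6029 − 5.2987 = 2.3042 mm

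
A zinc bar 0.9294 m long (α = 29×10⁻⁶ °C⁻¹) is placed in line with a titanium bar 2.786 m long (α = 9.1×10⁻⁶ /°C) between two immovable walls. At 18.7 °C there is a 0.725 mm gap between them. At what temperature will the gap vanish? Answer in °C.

T = 32.6 °C

α₁L₁ = 2.69526×10⁻⁵ m/K, α₂L₂ = 2.53526×10⁻⁵ m/K → total 5.23052×10⁻⁵ m/K
ΔT = g/(α₁L₁+α₂L₂) = 7.25×10⁻⁴ / 5.23052×10⁻⁵ = 13.861 K
T = 18.7 + 13.861 = 32.561 °C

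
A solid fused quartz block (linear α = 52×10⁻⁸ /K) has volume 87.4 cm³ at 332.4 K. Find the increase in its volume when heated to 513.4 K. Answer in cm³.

Isotropic solid: β ≈ 3α = 1.6×10⁻⁶ /K; ΔT = 181.0 K
ΔV = 3αV₀ΔT = 3(52×10⁻⁸)(87.4)(181.0) = 0.0247 cm³

ΔV = 0.0247 cm³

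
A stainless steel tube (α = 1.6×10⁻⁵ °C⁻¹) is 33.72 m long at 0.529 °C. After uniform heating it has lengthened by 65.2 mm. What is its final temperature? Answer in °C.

ΔL = αL₀ΔT ⇒ ΔT = ΔL / (αL₀)
ΔT = 65.2×10⁻³ m / (1.6×10⁻⁵ × 33.72 m) = 120.848 K
T = 0.529 + 120.848 = 121.377 °C

T = 121 °C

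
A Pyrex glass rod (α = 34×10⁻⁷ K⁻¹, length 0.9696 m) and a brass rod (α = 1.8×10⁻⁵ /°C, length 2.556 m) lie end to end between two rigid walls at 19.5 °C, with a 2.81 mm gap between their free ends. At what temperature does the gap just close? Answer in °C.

Gap closes when ΔL₁ + ΔL₂ = 2.81 mm = 2.81×10⁻³ m
(α₁L₁ + α₂L₂)ΔT = g
α₁L₁ + α₂L₂ = 34×10⁻⁷×0.9696 + 1.8×10⁻⁵×2.556 = 4.930464×10⁻⁵ m/K
ΔT = 2.81×10⁻³ / 4.930464×10⁻⁵ = 56.993 K
T = 19.5 + 56.993 = 76.493 °C

T = 76.5 °C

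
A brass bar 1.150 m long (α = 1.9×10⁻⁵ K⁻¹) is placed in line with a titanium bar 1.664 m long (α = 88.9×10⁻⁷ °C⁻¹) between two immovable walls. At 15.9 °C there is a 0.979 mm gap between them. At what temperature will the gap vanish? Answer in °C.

T = 42.6 °C

α₁L₁ = 2.185×10⁻⁵ m/K, α₂L₂ = 1.479296×10⁻⁵ m/K → total 3.664296×10⁻⁵ m/K
ΔT = g/(α₁L₁+α₂L₂) = 9.79×10⁻⁴ / 3.664296×10⁻⁵ = 26.717 K
T = 15.9 + 26.717 = 42.617 °C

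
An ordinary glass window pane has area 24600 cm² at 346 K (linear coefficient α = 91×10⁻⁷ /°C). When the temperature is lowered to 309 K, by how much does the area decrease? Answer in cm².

Area coefficient ≈ 2α; |ΔT| = 37 K
ΔA = 2αA₀ΔT = 2(91×10⁻⁷)(24600)(37) = 16.6 cm²

ΔA = 16.6 cm²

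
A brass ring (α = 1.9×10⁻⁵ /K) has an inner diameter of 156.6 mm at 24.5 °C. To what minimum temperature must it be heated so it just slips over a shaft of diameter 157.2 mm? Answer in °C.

T = 226 °C

Required Δd = 157.2 − 156.6 = 0.6 mm
Δd = αd₀ΔT ⇒ ΔT = Δd/(αd₀) = 0.6 / (1.9×10⁻⁵ × 156.6) = 201.65 K
T_min = 24.5 + 201.65 = 226.15 °C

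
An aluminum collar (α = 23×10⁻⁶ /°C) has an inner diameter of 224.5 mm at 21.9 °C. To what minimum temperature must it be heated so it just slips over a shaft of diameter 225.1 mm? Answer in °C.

T = 138 °C

Required Δd = 225.1 − 224.5 = 0.6 mm
Δd = αd₀ΔT ⇒ ΔT = Δd/(αd₀) = 0.6 / (23×10⁻⁶ × 224.5) = 116.20 K
T_min = 21.9 + 116.20 = 138.10 °C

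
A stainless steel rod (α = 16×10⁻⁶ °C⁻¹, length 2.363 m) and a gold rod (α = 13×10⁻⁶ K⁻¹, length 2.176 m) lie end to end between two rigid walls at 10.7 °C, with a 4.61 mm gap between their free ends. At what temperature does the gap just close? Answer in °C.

α₁L₁ = 3.7808×10⁻⁵ m/K, α₂L₂ = 2.8288×10⁻⁵ m/K → total 6.6096×10⁻⁵ m/K
ΔT = g/(α₁L₁+α₂L₂) = 4.61×10⁻³ / 6.6096×10⁻⁵ = 69.747 K
T = 10.7 + 69.747 = 80.447 °C

T = 80.4 °C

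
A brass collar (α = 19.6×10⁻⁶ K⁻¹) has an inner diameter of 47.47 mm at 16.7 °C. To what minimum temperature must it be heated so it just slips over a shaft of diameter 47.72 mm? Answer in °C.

T = 285 °C

Required Δd = 47.72 − 47.47 = 0.25 mm
Δd = αd₀ΔT ⇒ ΔT = Δd/(αd₀) = 0.25 / (19.6×10⁻⁶ × 47.47) = 268.70 K
T_min = 16.7 + 268.70 = 285.40 °C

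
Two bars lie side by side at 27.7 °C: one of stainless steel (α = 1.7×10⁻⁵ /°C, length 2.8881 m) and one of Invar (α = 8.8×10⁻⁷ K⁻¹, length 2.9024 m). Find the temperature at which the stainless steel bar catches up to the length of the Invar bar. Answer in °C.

L₁(1 + α₁ΔT) = L₂(1 + α₂ΔT) ⇒ ΔT = (L₂ − L₁)/(α₁L₁ − α₂L₂)
L₂ − L₁ = 2.9024 − 2.8881 = 1.43×10⁻² m
α₁L₁ − α₂L₂ = 1.7×10⁻⁵×2.8881 − 8.8×10⁻⁷×2.9024 = 4.6543588×10⁻⁵ m/K
ΔT = 1.43×10⁻² / 4.6543588×10⁻⁵ = 307.239 K
T = 27.7 + 307.239 = 334.939 °C

T = 334.9 °C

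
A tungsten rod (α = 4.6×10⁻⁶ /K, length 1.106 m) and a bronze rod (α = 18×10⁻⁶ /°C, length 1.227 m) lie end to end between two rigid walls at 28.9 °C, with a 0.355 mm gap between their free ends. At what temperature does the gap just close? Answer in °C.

Gap closes when ΔL₁ + ΔL₂ = 0.355 mm = 3.55×10⁻⁴ m
(α₁L₁ + α₂L₂)ΔT = g
α₁L₁ + α₂L₂ = 4.6×10⁻⁶×1.106 + 18×10⁻⁶×1.227 = 2.71736×10⁻⁵ m/K
ΔT = 3.55×10⁻⁴ / 2.71736×10⁻⁵ = 13.064 K
T = 28.9 + 13.064 = 41.964 °C

T = 42.0 °C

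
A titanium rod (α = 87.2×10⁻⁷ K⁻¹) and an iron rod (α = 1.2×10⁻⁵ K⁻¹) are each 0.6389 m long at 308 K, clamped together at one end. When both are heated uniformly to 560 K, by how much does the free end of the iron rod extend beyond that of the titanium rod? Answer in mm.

ΔT = 252 K
titanium: ΔL = 87.2×10⁻⁷ × 0.6389 m × 252 = 1.4039×10⁻³ m = 1.4039 mm
iron: ΔL = 1.2×10⁻⁵ × 0.6389 m × 252 = 1.9320×10⁻³ m = 1.9320 mm
difference = 1.9320 − 1.4039 = 0.5281 mm

0.528 mm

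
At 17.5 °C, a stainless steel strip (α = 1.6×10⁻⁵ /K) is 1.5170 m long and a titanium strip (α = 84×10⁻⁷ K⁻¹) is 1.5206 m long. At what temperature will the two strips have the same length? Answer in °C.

Equal length when α₁L₁ΔT − α₂L₂ΔT = L₂ − L₁ = 3.60×10⁻³ m
α₁L₁ = 2.4272×10⁻⁵, α₂L₂ = 1.277304×10⁻⁵ → Δ(αL) = 1.149896×10⁻⁵ m/K
ΔT = 3.60×10⁻³ / 1.149896×10⁻⁵ = 313.072 K, so T = 17.5 + 313.072 = 330.572 °C

T = 330.6 °C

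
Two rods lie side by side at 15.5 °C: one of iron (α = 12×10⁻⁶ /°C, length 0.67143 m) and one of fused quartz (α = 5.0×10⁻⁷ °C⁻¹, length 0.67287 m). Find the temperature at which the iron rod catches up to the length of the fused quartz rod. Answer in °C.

T = 202.0 °C

Equal length when α₁L₁ΔT − α₂L₂ΔT = L₂ − L₁ = 1.44×10⁻³ m
α₁L₁ = 8.05716×10⁻⁶, α₂L₂ = 3.36435×10⁻⁷ → Δ(αL) = 7.720725×10⁻⁶ m/K
ΔT = 1.44×10⁻³ / 7.720725×10⁻⁶ = 186.511 K, so T = 15.5 + 186.511 = 202.011 °C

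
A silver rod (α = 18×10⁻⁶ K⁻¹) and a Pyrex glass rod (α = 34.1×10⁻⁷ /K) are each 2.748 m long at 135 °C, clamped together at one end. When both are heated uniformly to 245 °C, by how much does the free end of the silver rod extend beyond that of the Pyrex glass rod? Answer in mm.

ΔT = 110 K
silver: ΔL = 18×10⁻⁶ × 2.748 m × 110 = 5.4410×10⁻³ m = 5.4410 mm
Pyrex glass: ΔL = 34.1×10⁻⁷ × 2.748 m × 110 = 1.0308×10⁻³ m = 1.0308 mm
difference = 5.4410 − 1.0308 = 4.4102 mm

4.41 mm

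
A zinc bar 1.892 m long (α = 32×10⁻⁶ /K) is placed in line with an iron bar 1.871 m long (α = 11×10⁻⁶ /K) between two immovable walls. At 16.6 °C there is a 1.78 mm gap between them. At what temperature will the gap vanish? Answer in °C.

T = 38.5 °C

Gap closes when ΔL₁ + ΔL₂ = 1.78 mm = 1.78×10⁻³ m
(α₁L₁ + α₂L₂)ΔT = g
α₁L₁ + α₂L₂ = 32×10⁻⁶×1.892 + 11×10⁻⁶×1.871 = 8.1125×10⁻⁵ m/K
ΔT = 1.78×10⁻³ / 8.1125×10⁻⁵ = 21.941 K
T = 16.6 + 21.941 = 38.541 °C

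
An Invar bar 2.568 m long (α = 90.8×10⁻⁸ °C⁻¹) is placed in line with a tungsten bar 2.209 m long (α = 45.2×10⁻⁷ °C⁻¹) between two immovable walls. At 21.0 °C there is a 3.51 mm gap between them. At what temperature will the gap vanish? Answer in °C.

T = 306 °C

Gap closes when ΔL₁ + ΔL₂ = 3.51 mm = 3.51×10⁻³ m
(α₁L₁ + α₂L₂)ΔT = g
α₁L₁ + α₂L₂ = 90.8×10⁻⁸×2.568 + 45.2×10⁻⁷×2.209 = 1.2316424×10⁻⁵ m/K
ΔT = 3.51×10⁻³ / 1.2316424×10⁻⁵ = 284.99 K
T = 21.0 + 284.99 = 305.99 °C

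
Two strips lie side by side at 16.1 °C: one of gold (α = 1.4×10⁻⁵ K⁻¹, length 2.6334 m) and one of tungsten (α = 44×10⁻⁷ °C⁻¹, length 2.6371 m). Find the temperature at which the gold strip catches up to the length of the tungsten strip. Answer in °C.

Equal length when α₁L₁ΔT − α₂L₂ΔT = L₂ − L₁ = 3.70×10⁻³ m
α₁L₁ = 3.68676×10⁻⁵, α₂L₂ = 1.160324×10⁻⁵ → Δ(αL) = 2.526436×10⁻⁵ m/K
ΔT = 3.70×10⁻³ / 2.526436×10⁻⁵ = 146.451 K, so T = 16.1 + 146.451 = 162.551 °C

T = 162.6 °C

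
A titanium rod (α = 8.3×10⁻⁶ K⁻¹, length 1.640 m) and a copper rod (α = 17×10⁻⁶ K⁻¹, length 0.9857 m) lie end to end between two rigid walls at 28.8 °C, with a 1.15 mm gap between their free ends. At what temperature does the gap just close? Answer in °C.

α₁L₁ = 1.3612×10⁻⁵ m/K, α₂L₂ = 1.67569×10⁻⁵ m/K → total 3.03689×10⁻⁵ m/K
ΔT = g/(α₁L₁+α₂L₂) = 1.15×10⁻³ / 3.03689×10⁻⁵ = 37.868 K
T = 28.8 + 37.868 = 66.668 °C

T = 66.7 °C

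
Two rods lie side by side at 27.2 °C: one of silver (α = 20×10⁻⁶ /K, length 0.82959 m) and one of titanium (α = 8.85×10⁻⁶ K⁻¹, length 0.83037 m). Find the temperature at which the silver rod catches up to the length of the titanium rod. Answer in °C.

T = 111.6 °C

L₁(1 + α₁ΔT) = L₂(1 + α₂ΔT) ⇒ ΔT = (L₂ − L₁)/(α₁L₁ − α₂L₂)
L₂ − L₁ = 0.83037 − 0.82959 = 7.80×10⁻⁴ m
α₁L₁ − α₂L₂ = 20×10⁻⁶×0.82959 − 8.85×10⁻⁶×0.83037 = 9.2430255×10⁻⁶ m/K
ΔT = 7.80×10⁻⁴ / 9.2430255×10⁻⁶ = 84.388 K
T = 27.2 + 84.388 = 111.588 °C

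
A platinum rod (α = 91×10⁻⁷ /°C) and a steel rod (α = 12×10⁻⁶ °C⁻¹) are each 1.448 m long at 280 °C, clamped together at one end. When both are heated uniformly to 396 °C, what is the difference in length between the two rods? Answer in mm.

ΔT = 116 K
platinum: ΔL = 91×10⁻⁷ × 1.448 m × 116 = 1.5285×10⁻³ m = 1.5285 mm
steel: ΔL = 12×10⁻⁶ × 1.448 m × 116 = 2.0156×10⁻³ m = 2.0156 mm
difference = 2.0156 − 1.5285 = 0.4871 mm

0.487 mm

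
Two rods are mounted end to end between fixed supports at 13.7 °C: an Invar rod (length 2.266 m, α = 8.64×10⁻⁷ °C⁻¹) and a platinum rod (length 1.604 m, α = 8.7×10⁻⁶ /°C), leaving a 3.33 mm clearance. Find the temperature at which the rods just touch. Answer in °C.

T = 223 °C

Gap closes when ΔL₁ + ΔL₂ = 3.33 mm = 3.33×10⁻³ m
(α₁L₁ + α₂L₂)ΔT = g
α₁L₁ + α₂L₂ = 8.64×10⁻⁷×2.266 + 8.7×10⁻⁶×1.604 = 1.5912624×10⁻⁵ m/K
ΔT = 3.33×10⁻³ / 1.5912624×10⁻⁵ = 209.27 K
T = 13.7 + 209.27 = 222.97 °C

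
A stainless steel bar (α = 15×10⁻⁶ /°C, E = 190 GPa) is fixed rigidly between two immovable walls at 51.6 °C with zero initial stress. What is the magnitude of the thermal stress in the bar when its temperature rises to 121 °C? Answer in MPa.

σ = 198 MPa

Fully constrained: the free strain ε = αΔT is blocked, so σ = Eε = EαΔT.
|ΔT| = 69.4 K
σ = 190×10⁹ × 15×10⁻⁶ × 69.4 = 1.98×10⁸ Pa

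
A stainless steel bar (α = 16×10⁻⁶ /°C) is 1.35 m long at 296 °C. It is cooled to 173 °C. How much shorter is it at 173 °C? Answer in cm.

|ΔT| = |173 − 296| = 123 K
ΔL = αL₀ΔT = (16×10⁻⁶)(1.35)(123) = 2.66×10⁻³ m

ΔL = 0.266 cm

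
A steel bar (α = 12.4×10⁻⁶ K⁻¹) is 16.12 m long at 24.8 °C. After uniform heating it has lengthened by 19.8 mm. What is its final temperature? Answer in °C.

ΔL = αL₀ΔT ⇒ ΔT = ΔL / (αL₀)
ΔT = 19.8×10⁻³ m / (12.4×10⁻⁶ × 16.12 m) = 99.06 K
T = 24.8 + 99.06 = 123.86 °C

T = 124 °C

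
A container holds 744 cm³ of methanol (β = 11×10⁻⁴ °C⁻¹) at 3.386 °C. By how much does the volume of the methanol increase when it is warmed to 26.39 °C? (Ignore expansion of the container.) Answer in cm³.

ΔV = 18.8 cm³

|ΔT| = |26.39 − 3.386| = 23.004 K
ΔV = βV₀ΔT = (11×10⁻⁴)(744)(23.004) = 18.8 cm³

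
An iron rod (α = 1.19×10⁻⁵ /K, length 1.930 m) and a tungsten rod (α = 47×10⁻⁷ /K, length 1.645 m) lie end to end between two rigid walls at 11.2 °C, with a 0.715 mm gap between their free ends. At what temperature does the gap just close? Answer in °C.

T = 34.5 °C

Gap closes when ΔL₁ + ΔL₂ = 0.715 mm = 7.15×10⁻⁴ m
(α₁L₁ + α₂L₂)ΔT = g
α₁L₁ + α₂L₂ = 1.19×10⁻⁵×1.930 + 47×10⁻⁷×1.645 = 3.06985×10⁻⁵ m/K
ΔT = 7.15×10⁻⁴ / 3.06985×10⁻⁵ = 23.291 K
T = 11.2 + 23.291 = 34.491 °C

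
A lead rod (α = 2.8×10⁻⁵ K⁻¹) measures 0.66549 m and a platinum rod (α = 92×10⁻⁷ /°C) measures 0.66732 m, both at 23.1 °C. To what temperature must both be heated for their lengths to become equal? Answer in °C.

L₁(1 + α₁ΔT) = L₂(1 + α₂ΔT) ⇒ ΔT = (L₂ − L₁)/(α₁L₁ − α₂L₂)
L₂ − L₁ = 0.66732 − 0.66549 = 1.83×10⁻³ m
α₁L₁ − α₂L₂ = 2.8×10⁻⁵×0.66549 − 92×10⁻⁷×0.66732 = 1.2494376×10⁻⁵ m/K
ΔT = 1.83×10⁻³ / 1.2494376×10⁻⁵ = 146.466 K
T = 23.1 + 146.466 = 169.566 °C

T = 169.6 °C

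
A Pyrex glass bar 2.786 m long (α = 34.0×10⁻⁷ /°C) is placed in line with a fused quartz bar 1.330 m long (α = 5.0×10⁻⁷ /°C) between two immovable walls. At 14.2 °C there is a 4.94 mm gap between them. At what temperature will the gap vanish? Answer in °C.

Gap closes when ΔL₁ + ΔL₂ = 4.94 mm = 4.94×10⁻³ m
(α₁L₁ + α₂L₂)ΔT = g
α₁L₁ + α₂L₂ = 34.0×10⁻⁷×2.786 + 5.0×10⁻⁷×1.330 = 1.01374×10⁻⁵ m/K
ΔT = 4.94×10⁻³ / 1.01374×10⁻⁵ = 487.30 K
T = 14.2 + 487.30 = 501.50 °C

T = 502 °C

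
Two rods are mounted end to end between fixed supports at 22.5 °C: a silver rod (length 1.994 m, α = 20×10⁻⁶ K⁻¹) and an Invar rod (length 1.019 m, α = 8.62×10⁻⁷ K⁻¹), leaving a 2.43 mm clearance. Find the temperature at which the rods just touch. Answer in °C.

T = 82.1 °C

Gap closes when ΔL₁ + ΔL₂ = 2.43 mm = 2.43×10⁻³ m
(α₁L₁ + α₂L₂)ΔT = g
α₁L₁ + α₂L₂ = 20×10⁻⁶×1.994 + 8.62×10⁻⁷×1.019 = 4.0758378×10⁻⁵ m/K
ΔT = 2.43×10⁻³ / 4.0758378×10⁻⁵ = 59.620 K
T = 22.5 + 59.620 = 82.120 °C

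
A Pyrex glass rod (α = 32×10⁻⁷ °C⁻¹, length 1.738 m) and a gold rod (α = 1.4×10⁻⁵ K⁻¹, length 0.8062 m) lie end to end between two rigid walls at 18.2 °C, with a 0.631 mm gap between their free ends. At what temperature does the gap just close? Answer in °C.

α₁L₁ = 5.5616×10⁻⁶ m/K, α₂L₂ = 1.12868×10⁻⁵ m/K → total 1.68484×10⁻⁵ m/K
ΔT = g/(α₁L₁+α₂L₂) = 6.31×10⁻⁴ / 1.68484×10⁻⁵ = 37.452 K
T = 18.2 + 37.452 = 55.652 °C

T = 55.7 °C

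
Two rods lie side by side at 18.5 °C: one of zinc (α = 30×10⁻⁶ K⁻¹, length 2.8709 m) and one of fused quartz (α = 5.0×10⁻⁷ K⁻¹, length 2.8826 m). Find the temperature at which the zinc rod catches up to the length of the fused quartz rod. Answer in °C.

T = 156.7 °C

L₁(1 + α₁ΔT) = L₂(1 + α₂ΔT) ⇒ ΔT = (L₂ − L₁)/(α₁L₁ − α₂L₂)
L₂ − L₁ = 2.8826 − 2.8709 = 1.17×10⁻² m
α₁L₁ − α₂L₂ = 30×10⁻⁶×2.8709 − 5.0×10⁻⁷×2.8826 = 8.46857×10⁻⁵ m/K
ΔT = 1.17×10⁻² / 8.46857×10⁻⁵ = 138.158 K
T = 18.5 + 138.158 = 156.658 °C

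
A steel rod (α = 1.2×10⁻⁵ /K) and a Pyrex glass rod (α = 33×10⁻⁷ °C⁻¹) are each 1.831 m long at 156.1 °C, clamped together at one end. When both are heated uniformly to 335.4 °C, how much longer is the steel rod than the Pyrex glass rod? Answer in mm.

ΔT = 179.3 K
steel: ΔL = 1.2×10⁻⁵ × 1.831 m × 179.3 = 3.9396×10⁻³ m = 3.9396 mm
Pyrex glass: ΔL = 33×10⁻⁷ × 1.831 m × 179.3 = 1.0834×10⁻³ m = 1.0834 mm
difference = 3.9396 − 1.0834 = 2.8562 mm

2.86 mm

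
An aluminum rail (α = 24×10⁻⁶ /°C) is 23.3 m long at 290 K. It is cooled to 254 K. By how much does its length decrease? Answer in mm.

ΔL = 20.1 mm

|ΔT| = |254 − 290| = 36 K
ΔL = αL₀ΔT = (24×10⁻⁶)(23.3)(36) = 2.01×10⁻² m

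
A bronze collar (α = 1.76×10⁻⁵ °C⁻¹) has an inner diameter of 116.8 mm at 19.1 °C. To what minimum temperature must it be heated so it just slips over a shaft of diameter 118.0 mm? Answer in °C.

T = 603 °C

Required Δd = 118.0 − 116.8 = 1.2 mm
Δd = αd₀ΔT ⇒ ΔT = Δd/(αd₀) = 1.2 / (1.76×10⁻⁵ × 116.8) = 583.75 K
T_min = 19.1 + 583.75 = 602.85 °C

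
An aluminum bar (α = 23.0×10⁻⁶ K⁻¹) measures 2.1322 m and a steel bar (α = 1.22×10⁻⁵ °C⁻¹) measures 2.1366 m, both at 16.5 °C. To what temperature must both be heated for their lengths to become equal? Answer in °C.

Equal length when α₁L₁ΔT − α₂L₂ΔT = L₂ − L₁ = 4.40×10⁻³ m
α₁L₁ = 4.90406×10⁻⁵, α₂L₂ = 2.606652×10⁻⁵ → Δ(αL) = 2.297408×10⁻⁵ m/K
ΔT = 4.40×10⁻³ / 2.297408×10⁻⁵ = 191.520 K, so T = 16.5 + 191.520 = 208.020 °C

T = 208.0 °C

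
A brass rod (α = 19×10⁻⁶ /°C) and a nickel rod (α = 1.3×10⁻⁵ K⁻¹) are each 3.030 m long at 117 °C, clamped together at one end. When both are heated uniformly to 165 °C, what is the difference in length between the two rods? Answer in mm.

ΔT = 48 K
brass: ΔL = 19×10⁻⁶ × 3.030 m × 48 = 2.7634×10⁻³ m = 2.7634 mm
nickel: ΔL = 1.3×10⁻⁵ × 3.030 m × 48 = 1.8907×10⁻³ m = 1.8907 mm
difference = 2.7634 − 1.8907 = 0.8727 mm

0.873 mm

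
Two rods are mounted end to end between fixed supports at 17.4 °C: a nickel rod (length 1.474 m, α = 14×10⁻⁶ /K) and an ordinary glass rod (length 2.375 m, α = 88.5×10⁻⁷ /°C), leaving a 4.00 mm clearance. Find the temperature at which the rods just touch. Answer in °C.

Gap closes when ΔL₁ + ΔL₂ = 4.00 mm = 4.00×10⁻³ m
(α₁L₁ + α₂L₂)ΔT = g
α₁L₁ + α₂L₂ = 14×10⁻⁶×1.474 + 88.5×10⁻⁷×2.375 = 4.165475×10⁻⁵ m/K
ΔT = 4.00×10⁻³ / 4.165475×10⁻⁵ = 96.03 K
T = 17.4 + 96.03 = 113.43 °C

T = 113 °C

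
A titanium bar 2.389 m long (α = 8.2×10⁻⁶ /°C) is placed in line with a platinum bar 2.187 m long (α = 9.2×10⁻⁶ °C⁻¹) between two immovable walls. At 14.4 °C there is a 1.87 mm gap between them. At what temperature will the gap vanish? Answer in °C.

T = 61.5 °C

Gap closes when ΔL₁ + ΔL₂ = 1.87 mm = 1.87×10⁻³ m
(α₁L₁ + α₂L₂)ΔT = g
α₁L₁ + α₂L₂ = 8.2×10⁻⁶×2.389 + 9.2×10⁻⁶×2.187 = 3.97102×10⁻⁵ m/K
ΔT = 1.87×10⁻³ / 3.97102×10⁻⁵ = 47.091 K
T = 14.4 + 47.091 = 61.491 °C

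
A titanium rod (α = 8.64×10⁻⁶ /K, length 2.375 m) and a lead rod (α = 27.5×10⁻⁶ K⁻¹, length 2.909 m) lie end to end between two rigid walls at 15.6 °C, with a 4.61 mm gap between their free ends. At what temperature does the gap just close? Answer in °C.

T = 61.5 °C

α₁L₁ = 2.052×10⁻⁵ m/K, α₂L₂ = 7.99975×10⁻⁵ m/K → total 1.005175×10⁻⁴ m/K
ΔT = g/(α₁L₁+α₂L₂) = 4.61×10⁻³ / 1.005175×10⁻⁴ = 45.863 K
T = 15.6 + 45.863 = 61.463 °C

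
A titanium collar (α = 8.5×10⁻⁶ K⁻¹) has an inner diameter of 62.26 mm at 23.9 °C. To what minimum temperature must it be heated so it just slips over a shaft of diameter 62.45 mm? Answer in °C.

T = 383 °C

Required Δd = 62.45 − 62.26 = 0.19 mm
Δd = αd₀ΔT ⇒ ΔT = Δd/(αd₀) = 0.19 / (8.5×10⁻⁶ × 62.26) = 359.03 K
T_min = 23.9 + 359.03 = 382.93 °C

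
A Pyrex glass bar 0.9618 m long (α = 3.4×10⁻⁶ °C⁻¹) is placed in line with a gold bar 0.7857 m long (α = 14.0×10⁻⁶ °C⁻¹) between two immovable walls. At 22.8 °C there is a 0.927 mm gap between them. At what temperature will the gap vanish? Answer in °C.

α₁L₁ = 3.27012×10⁻⁶ m/K, α₂L₂ = 1.09998×10⁻⁵ m/K → total 1.426992×10⁻⁵ m/K
ΔT = g/(α₁L₁+α₂L₂) = 9.27×10⁻⁴ / 1.426992×10⁻⁵ = 64.962 K
T = 22.8 + 64.962 = 87.762 °C

T = 87.8 °C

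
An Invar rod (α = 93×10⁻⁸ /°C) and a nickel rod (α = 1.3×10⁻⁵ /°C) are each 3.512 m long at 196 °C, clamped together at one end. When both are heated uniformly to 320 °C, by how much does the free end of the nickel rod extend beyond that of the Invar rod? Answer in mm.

5.26 mm

ΔT = 124 K
Invar: ΔL = 93×10⁻⁸ × 3.512 m × 124 = 4.0500×10⁻⁴ m = 0.40500 mm
nickel: ΔL = 1.3×10⁻⁵ × 3.512 m × 124 = 5.6613×10⁻³ m = 5.6613 mm
difference = 5.6613 − 0.40500 = 5.2563 mm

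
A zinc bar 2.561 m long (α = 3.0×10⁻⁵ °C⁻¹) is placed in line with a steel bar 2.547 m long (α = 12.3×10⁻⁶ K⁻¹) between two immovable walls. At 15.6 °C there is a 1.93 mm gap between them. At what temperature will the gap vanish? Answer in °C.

Gap closes when ΔL₁ + ΔL₂ = 1.93 mm = 1.93×10⁻³ m
(α₁L₁ + α₂L₂)ΔT = g
α₁L₁ + α₂L₂ = 3.0×10⁻⁵×2.561 + 12.3×10⁻⁶×2.547 = 1.081581×10⁻⁴ m/K
ΔT = 1.93×10⁻³ / 1.081581×10⁻⁴ = 17.844 K
T = 15.6 + 17.844 = 33.444 °C

T = 33.4 °C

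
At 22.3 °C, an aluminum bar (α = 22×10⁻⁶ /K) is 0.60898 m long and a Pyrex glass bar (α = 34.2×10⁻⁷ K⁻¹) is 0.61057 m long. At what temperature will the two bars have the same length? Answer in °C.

L₁(1 + α₁ΔT) = L₂(1 + α₂ΔT) ⇒ ΔT = (L₂ − L₁)/(α₁L₁ − α₂L₂)
L₂ − L₁ = 0.61057 − 0.60898 = 1.59×10⁻³ m
α₁L₁ − α₂L₂ = 22×10⁻⁶×0.60898 − 34.2×10⁻⁷×0.61057 = 1.13094106×10⁻⁵ m/K
ΔT = 1.59×10⁻³ / 1.13094106×10⁻⁵ = 140.591 K
T = 22.3 + 140.591 = 162.891 °C

T = 162.9 °C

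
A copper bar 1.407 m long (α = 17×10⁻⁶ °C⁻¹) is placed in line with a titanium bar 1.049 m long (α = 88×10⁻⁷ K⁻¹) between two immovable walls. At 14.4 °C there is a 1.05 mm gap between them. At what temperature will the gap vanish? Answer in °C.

T = 46.1 °C

α₁L₁ = 2.3919×10⁻⁵ m/K, α₂L₂ = 9.2312×10⁻⁶ m/K → total 3.31502×10⁻⁵ m/K
ΔT = g/(α₁L₁+α₂L₂) = 1.05×10⁻³ / 3.31502×10⁻⁵ = 31.674 K
T = 14.4 + 31.674 = 46.074 °C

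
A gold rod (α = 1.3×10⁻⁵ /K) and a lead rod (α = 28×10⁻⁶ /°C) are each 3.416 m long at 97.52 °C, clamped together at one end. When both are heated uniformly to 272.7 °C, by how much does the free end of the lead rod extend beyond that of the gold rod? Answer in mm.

8.98 mm

ΔT = 175.18 K
gold: ΔL = 1.3×10⁻⁵ × 3.416 m × 175.18 = 7.7794×10⁻³ m = 7.7794 mm
lead: ΔL = 28×10⁻⁶ × 3.416 m × 175.18 = 1.6756×10⁻² m = 16.756 mm
difference = 16.756 − 7.7794 = 8.9766 mm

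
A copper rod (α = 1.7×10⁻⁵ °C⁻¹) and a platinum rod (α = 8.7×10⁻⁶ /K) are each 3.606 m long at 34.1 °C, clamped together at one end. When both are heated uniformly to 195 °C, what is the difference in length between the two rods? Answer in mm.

4.82 mm

ΔT = 160.9 K
copper: ΔL = 1.7×10⁻⁵ × 3.606 m × 160.9 = 9.8635×10⁻³ m = 9.8635 mm
platinum: ΔL = 8.7×10⁻⁶ × 3.606 m × 160.9 = 5.0478×10⁻³ m = 5.0478 mm
difference = 9.8635 − 5.0478 = 4.8157 mm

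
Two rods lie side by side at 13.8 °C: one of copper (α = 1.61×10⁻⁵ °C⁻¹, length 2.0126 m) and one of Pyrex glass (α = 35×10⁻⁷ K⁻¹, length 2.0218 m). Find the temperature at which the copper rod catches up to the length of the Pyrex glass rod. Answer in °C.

T = 377.1 °C

Equal length when α₁L₁ΔT − α₂L₂ΔT = L₂ − L₁ = 9.20×10⁻³ m
α₁L₁ = 3.240286×10⁻⁵, α₂L₂ = 7.0763×10⁻⁶ → Δ(αL) = 2.532656×10⁻⁵ m/K
ΔT = 9.20×10⁻³ / 2.532656×10⁻⁵ = 363.255 K, so T = 13.8 + 363.255 = 377.055 °C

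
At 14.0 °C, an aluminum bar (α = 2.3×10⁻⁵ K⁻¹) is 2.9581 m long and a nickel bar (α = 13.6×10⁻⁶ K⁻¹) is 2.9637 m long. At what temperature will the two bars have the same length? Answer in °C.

T = 215.9 °C

L₁(1 + α₁ΔT) = L₂(1 + α₂ΔT) ⇒ ΔT = (L₂ − L₁)/(α₁L₁ − α₂L₂)
L₂ − L₁ = 2.9637 − 2.9581 = 5.60×10⁻³ m
α₁L₁ − α₂L₂ = 2.3×10⁻⁵×2.9581 − 13.6×10⁻⁶×2.9637 = 2.772998×10⁻⁵ m/K
ΔT = 5.60×10⁻³ / 2.772998×10⁻⁵ = 201.947 K
T = 14.0 + 201.947 = 215.947 °C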